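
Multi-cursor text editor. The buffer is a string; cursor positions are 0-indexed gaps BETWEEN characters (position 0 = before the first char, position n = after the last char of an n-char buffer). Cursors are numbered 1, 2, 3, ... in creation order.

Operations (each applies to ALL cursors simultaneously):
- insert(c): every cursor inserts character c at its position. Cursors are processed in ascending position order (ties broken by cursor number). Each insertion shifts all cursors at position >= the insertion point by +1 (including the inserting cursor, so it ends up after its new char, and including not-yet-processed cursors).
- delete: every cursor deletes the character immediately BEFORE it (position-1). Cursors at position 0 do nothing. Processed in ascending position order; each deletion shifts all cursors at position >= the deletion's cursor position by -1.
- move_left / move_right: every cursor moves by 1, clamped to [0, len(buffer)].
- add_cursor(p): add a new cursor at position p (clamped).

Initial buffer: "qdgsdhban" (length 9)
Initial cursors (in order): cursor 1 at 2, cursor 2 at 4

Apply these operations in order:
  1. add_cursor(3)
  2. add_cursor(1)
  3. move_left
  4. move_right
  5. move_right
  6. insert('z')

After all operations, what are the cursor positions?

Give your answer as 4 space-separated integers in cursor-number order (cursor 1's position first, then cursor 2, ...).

After op 1 (add_cursor(3)): buffer="qdgsdhban" (len 9), cursors c1@2 c3@3 c2@4, authorship .........
After op 2 (add_cursor(1)): buffer="qdgsdhban" (len 9), cursors c4@1 c1@2 c3@3 c2@4, authorship .........
After op 3 (move_left): buffer="qdgsdhban" (len 9), cursors c4@0 c1@1 c3@2 c2@3, authorship .........
After op 4 (move_right): buffer="qdgsdhban" (len 9), cursors c4@1 c1@2 c3@3 c2@4, authorship .........
After op 5 (move_right): buffer="qdgsdhban" (len 9), cursors c4@2 c1@3 c3@4 c2@5, authorship .........
After op 6 (insert('z')): buffer="qdzgzszdzhban" (len 13), cursors c4@3 c1@5 c3@7 c2@9, authorship ..4.1.3.2....

Answer: 5 9 7 3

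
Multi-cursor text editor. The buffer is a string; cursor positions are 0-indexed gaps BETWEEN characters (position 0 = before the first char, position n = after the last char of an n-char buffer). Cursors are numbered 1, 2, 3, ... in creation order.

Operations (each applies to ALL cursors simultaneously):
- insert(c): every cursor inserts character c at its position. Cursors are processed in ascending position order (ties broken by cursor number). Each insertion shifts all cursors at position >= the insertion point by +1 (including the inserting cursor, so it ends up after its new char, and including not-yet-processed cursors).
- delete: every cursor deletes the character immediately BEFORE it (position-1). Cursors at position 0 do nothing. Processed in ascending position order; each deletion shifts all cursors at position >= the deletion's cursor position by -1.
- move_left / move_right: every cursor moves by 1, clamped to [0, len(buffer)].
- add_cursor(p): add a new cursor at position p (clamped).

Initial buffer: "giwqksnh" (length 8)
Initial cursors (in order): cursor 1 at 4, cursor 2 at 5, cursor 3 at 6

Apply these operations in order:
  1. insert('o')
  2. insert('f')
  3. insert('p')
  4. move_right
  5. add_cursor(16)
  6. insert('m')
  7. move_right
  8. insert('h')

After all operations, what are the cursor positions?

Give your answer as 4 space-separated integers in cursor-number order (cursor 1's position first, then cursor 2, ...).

After op 1 (insert('o')): buffer="giwqokosonh" (len 11), cursors c1@5 c2@7 c3@9, authorship ....1.2.3..
After op 2 (insert('f')): buffer="giwqofkofsofnh" (len 14), cursors c1@6 c2@9 c3@12, authorship ....11.22.33..
After op 3 (insert('p')): buffer="giwqofpkofpsofpnh" (len 17), cursors c1@7 c2@11 c3@15, authorship ....111.222.333..
After op 4 (move_right): buffer="giwqofpkofpsofpnh" (len 17), cursors c1@8 c2@12 c3@16, authorship ....111.222.333..
After op 5 (add_cursor(16)): buffer="giwqofpkofpsofpnh" (len 17), cursors c1@8 c2@12 c3@16 c4@16, authorship ....111.222.333..
After op 6 (insert('m')): buffer="giwqofpkmofpsmofpnmmh" (len 21), cursors c1@9 c2@14 c3@20 c4@20, authorship ....111.1222.2333.34.
After op 7 (move_right): buffer="giwqofpkmofpsmofpnmmh" (len 21), cursors c1@10 c2@15 c3@21 c4@21, authorship ....111.1222.2333.34.
After op 8 (insert('h')): buffer="giwqofpkmohfpsmohfpnmmhhh" (len 25), cursors c1@11 c2@17 c3@25 c4@25, authorship ....111.12122.23233.34.34

Answer: 11 17 25 25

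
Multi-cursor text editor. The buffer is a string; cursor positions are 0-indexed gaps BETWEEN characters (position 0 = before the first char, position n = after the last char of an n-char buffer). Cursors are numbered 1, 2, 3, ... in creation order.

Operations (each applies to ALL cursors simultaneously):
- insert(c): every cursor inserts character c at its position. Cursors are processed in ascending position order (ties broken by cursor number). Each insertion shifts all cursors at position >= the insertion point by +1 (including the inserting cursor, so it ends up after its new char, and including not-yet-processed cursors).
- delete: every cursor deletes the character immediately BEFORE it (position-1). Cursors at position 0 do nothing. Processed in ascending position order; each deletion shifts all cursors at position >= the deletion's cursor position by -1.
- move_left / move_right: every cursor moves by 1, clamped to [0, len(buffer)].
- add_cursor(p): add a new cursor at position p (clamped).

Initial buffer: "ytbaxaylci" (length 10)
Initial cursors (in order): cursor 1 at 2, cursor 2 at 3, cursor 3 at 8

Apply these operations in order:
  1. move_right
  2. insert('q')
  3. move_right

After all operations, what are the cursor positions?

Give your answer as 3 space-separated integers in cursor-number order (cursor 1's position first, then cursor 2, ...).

After op 1 (move_right): buffer="ytbaxaylci" (len 10), cursors c1@3 c2@4 c3@9, authorship ..........
After op 2 (insert('q')): buffer="ytbqaqxaylcqi" (len 13), cursors c1@4 c2@6 c3@12, authorship ...1.2.....3.
After op 3 (move_right): buffer="ytbqaqxaylcqi" (len 13), cursors c1@5 c2@7 c3@13, authorship ...1.2.....3.

Answer: 5 7 13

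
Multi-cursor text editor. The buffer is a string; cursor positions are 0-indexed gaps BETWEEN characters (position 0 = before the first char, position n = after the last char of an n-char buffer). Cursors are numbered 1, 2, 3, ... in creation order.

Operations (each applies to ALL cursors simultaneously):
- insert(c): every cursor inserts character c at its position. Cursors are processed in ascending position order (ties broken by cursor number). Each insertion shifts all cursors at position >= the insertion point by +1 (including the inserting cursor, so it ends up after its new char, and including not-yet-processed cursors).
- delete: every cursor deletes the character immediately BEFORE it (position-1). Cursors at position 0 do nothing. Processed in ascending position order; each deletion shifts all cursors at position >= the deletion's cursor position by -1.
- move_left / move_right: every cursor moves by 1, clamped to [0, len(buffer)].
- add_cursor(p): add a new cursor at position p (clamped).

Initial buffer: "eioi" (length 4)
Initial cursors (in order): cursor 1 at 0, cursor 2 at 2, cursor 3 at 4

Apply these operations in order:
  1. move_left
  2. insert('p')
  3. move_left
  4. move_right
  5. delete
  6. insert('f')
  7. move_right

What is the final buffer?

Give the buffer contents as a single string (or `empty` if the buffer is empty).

Answer: fefiofi

Derivation:
After op 1 (move_left): buffer="eioi" (len 4), cursors c1@0 c2@1 c3@3, authorship ....
After op 2 (insert('p')): buffer="pepiopi" (len 7), cursors c1@1 c2@3 c3@6, authorship 1.2..3.
After op 3 (move_left): buffer="pepiopi" (len 7), cursors c1@0 c2@2 c3@5, authorship 1.2..3.
After op 4 (move_right): buffer="pepiopi" (len 7), cursors c1@1 c2@3 c3@6, authorship 1.2..3.
After op 5 (delete): buffer="eioi" (len 4), cursors c1@0 c2@1 c3@3, authorship ....
After op 6 (insert('f')): buffer="fefiofi" (len 7), cursors c1@1 c2@3 c3@6, authorship 1.2..3.
After op 7 (move_right): buffer="fefiofi" (len 7), cursors c1@2 c2@4 c3@7, authorship 1.2..3.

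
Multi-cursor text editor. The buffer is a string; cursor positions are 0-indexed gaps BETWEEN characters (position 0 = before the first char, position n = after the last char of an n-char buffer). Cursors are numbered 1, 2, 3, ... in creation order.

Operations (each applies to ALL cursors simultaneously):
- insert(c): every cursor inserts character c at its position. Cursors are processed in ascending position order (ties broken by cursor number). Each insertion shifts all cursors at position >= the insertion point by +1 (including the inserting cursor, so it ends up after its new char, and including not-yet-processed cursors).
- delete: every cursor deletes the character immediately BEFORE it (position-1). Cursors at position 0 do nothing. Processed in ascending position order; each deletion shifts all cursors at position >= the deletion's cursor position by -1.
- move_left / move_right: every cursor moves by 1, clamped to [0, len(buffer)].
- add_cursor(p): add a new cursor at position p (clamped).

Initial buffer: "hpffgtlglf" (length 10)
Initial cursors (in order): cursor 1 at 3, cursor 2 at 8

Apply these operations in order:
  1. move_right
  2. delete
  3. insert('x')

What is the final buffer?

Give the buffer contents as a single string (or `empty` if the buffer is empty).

After op 1 (move_right): buffer="hpffgtlglf" (len 10), cursors c1@4 c2@9, authorship ..........
After op 2 (delete): buffer="hpfgtlgf" (len 8), cursors c1@3 c2@7, authorship ........
After op 3 (insert('x')): buffer="hpfxgtlgxf" (len 10), cursors c1@4 c2@9, authorship ...1....2.

Answer: hpfxgtlgxf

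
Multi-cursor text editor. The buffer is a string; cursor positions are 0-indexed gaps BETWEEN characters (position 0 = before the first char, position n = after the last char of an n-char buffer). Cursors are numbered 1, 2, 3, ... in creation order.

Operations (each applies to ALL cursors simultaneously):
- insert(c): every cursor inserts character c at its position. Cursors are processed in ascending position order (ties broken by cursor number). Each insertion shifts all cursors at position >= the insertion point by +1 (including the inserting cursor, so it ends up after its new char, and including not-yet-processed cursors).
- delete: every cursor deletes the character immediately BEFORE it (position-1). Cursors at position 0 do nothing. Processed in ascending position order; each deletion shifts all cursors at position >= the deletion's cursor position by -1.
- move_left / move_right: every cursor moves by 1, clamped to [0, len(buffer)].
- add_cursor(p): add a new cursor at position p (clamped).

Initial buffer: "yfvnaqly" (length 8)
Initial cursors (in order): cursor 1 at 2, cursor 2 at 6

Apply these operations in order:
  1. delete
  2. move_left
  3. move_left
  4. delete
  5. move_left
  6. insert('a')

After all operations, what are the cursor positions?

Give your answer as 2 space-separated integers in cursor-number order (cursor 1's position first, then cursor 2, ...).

After op 1 (delete): buffer="yvnaly" (len 6), cursors c1@1 c2@4, authorship ......
After op 2 (move_left): buffer="yvnaly" (len 6), cursors c1@0 c2@3, authorship ......
After op 3 (move_left): buffer="yvnaly" (len 6), cursors c1@0 c2@2, authorship ......
After op 4 (delete): buffer="ynaly" (len 5), cursors c1@0 c2@1, authorship .....
After op 5 (move_left): buffer="ynaly" (len 5), cursors c1@0 c2@0, authorship .....
After op 6 (insert('a')): buffer="aaynaly" (len 7), cursors c1@2 c2@2, authorship 12.....

Answer: 2 2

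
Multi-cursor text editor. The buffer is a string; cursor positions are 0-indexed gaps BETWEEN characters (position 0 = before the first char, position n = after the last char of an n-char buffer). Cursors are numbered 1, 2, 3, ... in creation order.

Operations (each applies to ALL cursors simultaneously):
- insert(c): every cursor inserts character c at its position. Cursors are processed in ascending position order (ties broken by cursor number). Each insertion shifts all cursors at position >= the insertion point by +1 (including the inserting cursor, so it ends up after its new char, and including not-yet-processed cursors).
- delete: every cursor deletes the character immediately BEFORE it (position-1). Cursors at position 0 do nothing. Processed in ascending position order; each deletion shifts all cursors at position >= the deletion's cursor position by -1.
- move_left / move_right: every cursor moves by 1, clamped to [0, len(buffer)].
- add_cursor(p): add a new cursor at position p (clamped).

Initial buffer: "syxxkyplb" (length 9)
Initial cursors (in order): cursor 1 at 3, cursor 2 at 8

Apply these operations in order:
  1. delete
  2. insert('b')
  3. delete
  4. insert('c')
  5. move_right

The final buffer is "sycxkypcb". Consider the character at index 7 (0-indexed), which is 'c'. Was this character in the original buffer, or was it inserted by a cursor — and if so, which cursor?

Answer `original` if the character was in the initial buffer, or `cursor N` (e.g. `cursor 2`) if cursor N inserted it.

Answer: cursor 2

Derivation:
After op 1 (delete): buffer="syxkypb" (len 7), cursors c1@2 c2@6, authorship .......
After op 2 (insert('b')): buffer="sybxkypbb" (len 9), cursors c1@3 c2@8, authorship ..1....2.
After op 3 (delete): buffer="syxkypb" (len 7), cursors c1@2 c2@6, authorship .......
After op 4 (insert('c')): buffer="sycxkypcb" (len 9), cursors c1@3 c2@8, authorship ..1....2.
After op 5 (move_right): buffer="sycxkypcb" (len 9), cursors c1@4 c2@9, authorship ..1....2.
Authorship (.=original, N=cursor N): . . 1 . . . . 2 .
Index 7: author = 2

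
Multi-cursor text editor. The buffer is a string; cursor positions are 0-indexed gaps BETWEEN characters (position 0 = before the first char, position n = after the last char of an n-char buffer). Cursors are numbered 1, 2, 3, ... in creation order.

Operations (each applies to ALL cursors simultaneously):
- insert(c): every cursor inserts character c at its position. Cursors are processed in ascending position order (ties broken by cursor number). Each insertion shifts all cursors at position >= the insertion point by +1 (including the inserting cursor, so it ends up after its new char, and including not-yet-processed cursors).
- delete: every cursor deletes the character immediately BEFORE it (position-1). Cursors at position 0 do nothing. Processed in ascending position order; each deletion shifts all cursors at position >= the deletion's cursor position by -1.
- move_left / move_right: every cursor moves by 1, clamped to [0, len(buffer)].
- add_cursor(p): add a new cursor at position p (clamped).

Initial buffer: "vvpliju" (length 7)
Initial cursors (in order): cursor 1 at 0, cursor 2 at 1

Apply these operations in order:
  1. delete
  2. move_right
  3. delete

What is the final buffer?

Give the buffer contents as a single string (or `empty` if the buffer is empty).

Answer: pliju

Derivation:
After op 1 (delete): buffer="vpliju" (len 6), cursors c1@0 c2@0, authorship ......
After op 2 (move_right): buffer="vpliju" (len 6), cursors c1@1 c2@1, authorship ......
After op 3 (delete): buffer="pliju" (len 5), cursors c1@0 c2@0, authorship .....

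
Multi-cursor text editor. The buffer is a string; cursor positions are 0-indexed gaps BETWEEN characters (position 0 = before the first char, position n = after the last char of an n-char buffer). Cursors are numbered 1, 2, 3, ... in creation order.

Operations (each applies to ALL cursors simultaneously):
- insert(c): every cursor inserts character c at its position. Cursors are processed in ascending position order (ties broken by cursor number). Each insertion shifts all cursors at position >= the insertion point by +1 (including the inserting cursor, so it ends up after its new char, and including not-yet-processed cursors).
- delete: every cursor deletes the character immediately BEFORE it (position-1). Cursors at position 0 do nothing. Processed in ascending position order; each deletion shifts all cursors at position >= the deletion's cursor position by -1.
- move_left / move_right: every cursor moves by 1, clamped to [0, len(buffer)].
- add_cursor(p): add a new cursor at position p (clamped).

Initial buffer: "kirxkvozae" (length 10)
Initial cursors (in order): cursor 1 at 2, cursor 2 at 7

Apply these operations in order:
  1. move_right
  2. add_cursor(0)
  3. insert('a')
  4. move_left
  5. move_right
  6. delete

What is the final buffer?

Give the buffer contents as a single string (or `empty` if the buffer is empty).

After op 1 (move_right): buffer="kirxkvozae" (len 10), cursors c1@3 c2@8, authorship ..........
After op 2 (add_cursor(0)): buffer="kirxkvozae" (len 10), cursors c3@0 c1@3 c2@8, authorship ..........
After op 3 (insert('a')): buffer="akiraxkvozaae" (len 13), cursors c3@1 c1@5 c2@11, authorship 3...1.....2..
After op 4 (move_left): buffer="akiraxkvozaae" (len 13), cursors c3@0 c1@4 c2@10, authorship 3...1.....2..
After op 5 (move_right): buffer="akiraxkvozaae" (len 13), cursors c3@1 c1@5 c2@11, authorship 3...1.....2..
After op 6 (delete): buffer="kirxkvozae" (len 10), cursors c3@0 c1@3 c2@8, authorship ..........

Answer: kirxkvozae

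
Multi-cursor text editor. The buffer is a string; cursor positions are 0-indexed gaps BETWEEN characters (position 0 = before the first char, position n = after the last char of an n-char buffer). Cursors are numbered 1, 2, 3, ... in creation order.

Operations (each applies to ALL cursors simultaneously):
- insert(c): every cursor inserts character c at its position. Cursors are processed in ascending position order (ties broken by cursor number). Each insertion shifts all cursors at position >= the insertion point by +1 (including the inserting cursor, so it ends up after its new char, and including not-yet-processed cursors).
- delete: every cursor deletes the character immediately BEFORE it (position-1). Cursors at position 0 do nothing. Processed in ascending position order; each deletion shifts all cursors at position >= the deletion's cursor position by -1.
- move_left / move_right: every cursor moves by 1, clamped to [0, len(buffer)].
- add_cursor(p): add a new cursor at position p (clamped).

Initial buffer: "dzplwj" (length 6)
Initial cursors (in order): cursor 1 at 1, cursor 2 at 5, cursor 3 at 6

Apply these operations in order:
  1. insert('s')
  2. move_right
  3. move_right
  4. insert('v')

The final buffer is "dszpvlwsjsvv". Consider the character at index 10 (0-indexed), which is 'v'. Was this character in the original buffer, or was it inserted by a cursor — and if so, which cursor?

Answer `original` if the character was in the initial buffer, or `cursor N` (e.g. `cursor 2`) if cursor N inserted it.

Answer: cursor 2

Derivation:
After op 1 (insert('s')): buffer="dszplwsjs" (len 9), cursors c1@2 c2@7 c3@9, authorship .1....2.3
After op 2 (move_right): buffer="dszplwsjs" (len 9), cursors c1@3 c2@8 c3@9, authorship .1....2.3
After op 3 (move_right): buffer="dszplwsjs" (len 9), cursors c1@4 c2@9 c3@9, authorship .1....2.3
After op 4 (insert('v')): buffer="dszpvlwsjsvv" (len 12), cursors c1@5 c2@12 c3@12, authorship .1..1..2.323
Authorship (.=original, N=cursor N): . 1 . . 1 . . 2 . 3 2 3
Index 10: author = 2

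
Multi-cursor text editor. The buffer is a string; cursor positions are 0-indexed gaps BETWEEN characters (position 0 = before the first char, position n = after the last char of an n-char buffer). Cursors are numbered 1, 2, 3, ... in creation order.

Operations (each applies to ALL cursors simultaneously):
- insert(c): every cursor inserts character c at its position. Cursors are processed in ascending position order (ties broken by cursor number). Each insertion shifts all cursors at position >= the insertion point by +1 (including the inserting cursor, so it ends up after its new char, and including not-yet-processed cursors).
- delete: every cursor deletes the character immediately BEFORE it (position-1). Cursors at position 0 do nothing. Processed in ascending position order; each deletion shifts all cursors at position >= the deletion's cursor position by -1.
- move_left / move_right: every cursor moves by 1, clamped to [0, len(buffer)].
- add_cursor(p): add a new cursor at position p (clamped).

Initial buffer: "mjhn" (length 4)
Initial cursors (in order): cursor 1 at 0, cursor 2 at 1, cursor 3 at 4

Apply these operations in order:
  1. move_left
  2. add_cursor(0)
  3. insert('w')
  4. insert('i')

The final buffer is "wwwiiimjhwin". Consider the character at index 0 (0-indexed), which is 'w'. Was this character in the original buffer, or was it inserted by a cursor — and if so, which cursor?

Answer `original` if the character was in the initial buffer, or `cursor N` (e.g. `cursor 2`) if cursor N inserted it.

After op 1 (move_left): buffer="mjhn" (len 4), cursors c1@0 c2@0 c3@3, authorship ....
After op 2 (add_cursor(0)): buffer="mjhn" (len 4), cursors c1@0 c2@0 c4@0 c3@3, authorship ....
After op 3 (insert('w')): buffer="wwwmjhwn" (len 8), cursors c1@3 c2@3 c4@3 c3@7, authorship 124...3.
After op 4 (insert('i')): buffer="wwwiiimjhwin" (len 12), cursors c1@6 c2@6 c4@6 c3@11, authorship 124124...33.
Authorship (.=original, N=cursor N): 1 2 4 1 2 4 . . . 3 3 .
Index 0: author = 1

Answer: cursor 1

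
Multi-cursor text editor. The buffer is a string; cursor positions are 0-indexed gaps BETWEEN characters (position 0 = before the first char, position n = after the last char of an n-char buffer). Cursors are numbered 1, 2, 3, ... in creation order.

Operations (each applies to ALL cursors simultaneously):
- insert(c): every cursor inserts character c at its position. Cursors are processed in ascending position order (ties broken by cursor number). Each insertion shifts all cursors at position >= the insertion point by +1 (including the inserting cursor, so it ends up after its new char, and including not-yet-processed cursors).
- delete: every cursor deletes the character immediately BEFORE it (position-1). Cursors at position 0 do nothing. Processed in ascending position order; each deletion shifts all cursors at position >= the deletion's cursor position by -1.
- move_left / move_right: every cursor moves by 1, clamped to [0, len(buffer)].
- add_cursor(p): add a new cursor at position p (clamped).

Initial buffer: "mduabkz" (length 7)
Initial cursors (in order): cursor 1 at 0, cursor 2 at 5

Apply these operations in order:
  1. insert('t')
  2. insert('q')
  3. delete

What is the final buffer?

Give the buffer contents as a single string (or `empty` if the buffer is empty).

Answer: tmduabtkz

Derivation:
After op 1 (insert('t')): buffer="tmduabtkz" (len 9), cursors c1@1 c2@7, authorship 1.....2..
After op 2 (insert('q')): buffer="tqmduabtqkz" (len 11), cursors c1@2 c2@9, authorship 11.....22..
After op 3 (delete): buffer="tmduabtkz" (len 9), cursors c1@1 c2@7, authorship 1.....2..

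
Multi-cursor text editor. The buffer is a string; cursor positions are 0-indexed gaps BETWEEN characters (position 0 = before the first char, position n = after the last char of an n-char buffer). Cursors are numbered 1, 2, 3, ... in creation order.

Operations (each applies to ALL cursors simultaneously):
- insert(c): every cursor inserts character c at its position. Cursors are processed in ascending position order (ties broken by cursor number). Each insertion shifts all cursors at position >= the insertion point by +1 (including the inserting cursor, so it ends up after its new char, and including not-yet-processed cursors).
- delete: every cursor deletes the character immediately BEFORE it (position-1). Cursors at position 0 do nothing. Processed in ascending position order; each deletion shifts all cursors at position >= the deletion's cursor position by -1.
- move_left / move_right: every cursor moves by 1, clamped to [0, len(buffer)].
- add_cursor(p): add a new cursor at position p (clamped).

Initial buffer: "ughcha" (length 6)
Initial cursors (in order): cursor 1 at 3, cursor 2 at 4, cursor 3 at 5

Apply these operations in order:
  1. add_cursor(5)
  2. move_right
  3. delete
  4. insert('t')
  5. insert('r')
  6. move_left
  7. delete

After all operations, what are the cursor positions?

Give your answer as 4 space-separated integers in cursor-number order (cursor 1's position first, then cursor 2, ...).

Answer: 5 5 5 5

Derivation:
After op 1 (add_cursor(5)): buffer="ughcha" (len 6), cursors c1@3 c2@4 c3@5 c4@5, authorship ......
After op 2 (move_right): buffer="ughcha" (len 6), cursors c1@4 c2@5 c3@6 c4@6, authorship ......
After op 3 (delete): buffer="ug" (len 2), cursors c1@2 c2@2 c3@2 c4@2, authorship ..
After op 4 (insert('t')): buffer="ugtttt" (len 6), cursors c1@6 c2@6 c3@6 c4@6, authorship ..1234
After op 5 (insert('r')): buffer="ugttttrrrr" (len 10), cursors c1@10 c2@10 c3@10 c4@10, authorship ..12341234
After op 6 (move_left): buffer="ugttttrrrr" (len 10), cursors c1@9 c2@9 c3@9 c4@9, authorship ..12341234
After op 7 (delete): buffer="ugtttr" (len 6), cursors c1@5 c2@5 c3@5 c4@5, authorship ..1234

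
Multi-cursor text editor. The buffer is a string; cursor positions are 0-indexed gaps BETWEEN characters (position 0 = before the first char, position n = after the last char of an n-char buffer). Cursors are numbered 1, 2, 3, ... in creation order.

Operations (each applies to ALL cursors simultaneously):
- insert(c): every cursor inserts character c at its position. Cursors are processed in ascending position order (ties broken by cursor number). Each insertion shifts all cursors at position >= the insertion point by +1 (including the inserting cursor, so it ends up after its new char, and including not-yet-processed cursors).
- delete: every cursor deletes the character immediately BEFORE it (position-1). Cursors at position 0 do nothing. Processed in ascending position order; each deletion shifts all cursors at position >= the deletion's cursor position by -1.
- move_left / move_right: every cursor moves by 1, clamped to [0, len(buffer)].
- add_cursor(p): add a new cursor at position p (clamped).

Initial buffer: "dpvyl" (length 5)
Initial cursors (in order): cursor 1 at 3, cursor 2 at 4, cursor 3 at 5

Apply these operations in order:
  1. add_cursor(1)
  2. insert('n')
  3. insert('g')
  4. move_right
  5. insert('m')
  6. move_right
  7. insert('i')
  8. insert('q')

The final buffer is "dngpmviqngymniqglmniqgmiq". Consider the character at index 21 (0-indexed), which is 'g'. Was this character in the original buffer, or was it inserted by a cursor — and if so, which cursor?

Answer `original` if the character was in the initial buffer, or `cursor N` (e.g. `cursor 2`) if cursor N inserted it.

After op 1 (add_cursor(1)): buffer="dpvyl" (len 5), cursors c4@1 c1@3 c2@4 c3@5, authorship .....
After op 2 (insert('n')): buffer="dnpvnynln" (len 9), cursors c4@2 c1@5 c2@7 c3@9, authorship .4..1.2.3
After op 3 (insert('g')): buffer="dngpvngynglng" (len 13), cursors c4@3 c1@7 c2@10 c3@13, authorship .44..11.22.33
After op 4 (move_right): buffer="dngpvngynglng" (len 13), cursors c4@4 c1@8 c2@11 c3@13, authorship .44..11.22.33
After op 5 (insert('m')): buffer="dngpmvngymnglmngm" (len 17), cursors c4@5 c1@10 c2@14 c3@17, authorship .44.4.11.122.2333
After op 6 (move_right): buffer="dngpmvngymnglmngm" (len 17), cursors c4@6 c1@11 c2@15 c3@17, authorship .44.4.11.122.2333
After op 7 (insert('i')): buffer="dngpmvingymniglmnigmi" (len 21), cursors c4@7 c1@13 c2@18 c3@21, authorship .44.4.411.1212.232333
After op 8 (insert('q')): buffer="dngpmviqngymniqglmniqgmiq" (len 25), cursors c4@8 c1@15 c2@21 c3@25, authorship .44.4.4411.12112.23223333
Authorship (.=original, N=cursor N): . 4 4 . 4 . 4 4 1 1 . 1 2 1 1 2 . 2 3 2 2 3 3 3 3
Index 21: author = 3

Answer: cursor 3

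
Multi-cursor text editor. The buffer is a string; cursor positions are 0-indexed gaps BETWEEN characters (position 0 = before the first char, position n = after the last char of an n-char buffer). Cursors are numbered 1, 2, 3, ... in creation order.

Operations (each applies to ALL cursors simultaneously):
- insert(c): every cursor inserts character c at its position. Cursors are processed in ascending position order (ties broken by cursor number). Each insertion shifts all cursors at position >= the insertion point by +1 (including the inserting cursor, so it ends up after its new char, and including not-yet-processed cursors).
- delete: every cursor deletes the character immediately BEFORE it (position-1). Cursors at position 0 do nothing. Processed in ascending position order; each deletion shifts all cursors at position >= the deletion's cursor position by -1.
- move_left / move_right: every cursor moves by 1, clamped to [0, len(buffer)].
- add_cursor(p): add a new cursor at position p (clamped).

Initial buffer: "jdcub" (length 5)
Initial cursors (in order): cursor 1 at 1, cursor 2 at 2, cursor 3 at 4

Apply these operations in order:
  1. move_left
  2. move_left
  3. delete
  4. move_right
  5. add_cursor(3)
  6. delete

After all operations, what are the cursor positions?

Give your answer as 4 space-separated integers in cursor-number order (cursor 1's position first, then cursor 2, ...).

After op 1 (move_left): buffer="jdcub" (len 5), cursors c1@0 c2@1 c3@3, authorship .....
After op 2 (move_left): buffer="jdcub" (len 5), cursors c1@0 c2@0 c3@2, authorship .....
After op 3 (delete): buffer="jcub" (len 4), cursors c1@0 c2@0 c3@1, authorship ....
After op 4 (move_right): buffer="jcub" (len 4), cursors c1@1 c2@1 c3@2, authorship ....
After op 5 (add_cursor(3)): buffer="jcub" (len 4), cursors c1@1 c2@1 c3@2 c4@3, authorship ....
After op 6 (delete): buffer="b" (len 1), cursors c1@0 c2@0 c3@0 c4@0, authorship .

Answer: 0 0 0 0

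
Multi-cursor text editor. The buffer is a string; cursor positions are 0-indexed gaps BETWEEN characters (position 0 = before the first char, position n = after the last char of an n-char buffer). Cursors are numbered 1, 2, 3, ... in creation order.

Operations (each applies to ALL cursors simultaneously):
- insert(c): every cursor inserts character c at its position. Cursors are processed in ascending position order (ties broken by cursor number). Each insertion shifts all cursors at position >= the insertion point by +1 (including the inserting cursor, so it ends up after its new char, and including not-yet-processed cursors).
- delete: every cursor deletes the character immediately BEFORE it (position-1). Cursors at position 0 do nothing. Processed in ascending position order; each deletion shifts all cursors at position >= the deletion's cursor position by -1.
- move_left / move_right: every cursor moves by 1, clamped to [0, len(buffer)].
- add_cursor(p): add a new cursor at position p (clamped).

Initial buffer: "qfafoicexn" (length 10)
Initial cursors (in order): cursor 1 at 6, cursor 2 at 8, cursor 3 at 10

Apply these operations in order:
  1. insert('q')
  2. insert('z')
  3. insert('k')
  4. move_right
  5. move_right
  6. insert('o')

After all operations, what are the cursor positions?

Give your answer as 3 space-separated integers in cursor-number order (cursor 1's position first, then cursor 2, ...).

Answer: 12 18 22

Derivation:
After op 1 (insert('q')): buffer="qfafoiqceqxnq" (len 13), cursors c1@7 c2@10 c3@13, authorship ......1..2..3
After op 2 (insert('z')): buffer="qfafoiqzceqzxnqz" (len 16), cursors c1@8 c2@12 c3@16, authorship ......11..22..33
After op 3 (insert('k')): buffer="qfafoiqzkceqzkxnqzk" (len 19), cursors c1@9 c2@14 c3@19, authorship ......111..222..333
After op 4 (move_right): buffer="qfafoiqzkceqzkxnqzk" (len 19), cursors c1@10 c2@15 c3@19, authorship ......111..222..333
After op 5 (move_right): buffer="qfafoiqzkceqzkxnqzk" (len 19), cursors c1@11 c2@16 c3@19, authorship ......111..222..333
After op 6 (insert('o')): buffer="qfafoiqzkceoqzkxnoqzko" (len 22), cursors c1@12 c2@18 c3@22, authorship ......111..1222..23333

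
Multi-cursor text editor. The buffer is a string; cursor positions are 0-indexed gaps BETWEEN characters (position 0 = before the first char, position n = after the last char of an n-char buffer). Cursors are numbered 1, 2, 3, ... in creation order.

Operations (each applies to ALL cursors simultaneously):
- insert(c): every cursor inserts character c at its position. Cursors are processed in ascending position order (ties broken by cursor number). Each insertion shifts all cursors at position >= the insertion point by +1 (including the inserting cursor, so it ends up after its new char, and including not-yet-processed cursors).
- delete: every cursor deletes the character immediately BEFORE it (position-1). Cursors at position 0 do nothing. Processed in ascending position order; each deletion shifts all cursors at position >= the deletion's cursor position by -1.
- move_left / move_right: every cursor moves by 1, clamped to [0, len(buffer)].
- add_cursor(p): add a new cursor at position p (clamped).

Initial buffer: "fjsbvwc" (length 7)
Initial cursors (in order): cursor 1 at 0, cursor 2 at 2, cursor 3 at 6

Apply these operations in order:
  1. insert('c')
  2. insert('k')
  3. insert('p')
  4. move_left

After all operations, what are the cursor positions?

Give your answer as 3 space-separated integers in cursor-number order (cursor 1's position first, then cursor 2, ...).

Answer: 2 7 14

Derivation:
After op 1 (insert('c')): buffer="cfjcsbvwcc" (len 10), cursors c1@1 c2@4 c3@9, authorship 1..2....3.
After op 2 (insert('k')): buffer="ckfjcksbvwckc" (len 13), cursors c1@2 c2@6 c3@12, authorship 11..22....33.
After op 3 (insert('p')): buffer="ckpfjckpsbvwckpc" (len 16), cursors c1@3 c2@8 c3@15, authorship 111..222....333.
After op 4 (move_left): buffer="ckpfjckpsbvwckpc" (len 16), cursors c1@2 c2@7 c3@14, authorship 111..222....333.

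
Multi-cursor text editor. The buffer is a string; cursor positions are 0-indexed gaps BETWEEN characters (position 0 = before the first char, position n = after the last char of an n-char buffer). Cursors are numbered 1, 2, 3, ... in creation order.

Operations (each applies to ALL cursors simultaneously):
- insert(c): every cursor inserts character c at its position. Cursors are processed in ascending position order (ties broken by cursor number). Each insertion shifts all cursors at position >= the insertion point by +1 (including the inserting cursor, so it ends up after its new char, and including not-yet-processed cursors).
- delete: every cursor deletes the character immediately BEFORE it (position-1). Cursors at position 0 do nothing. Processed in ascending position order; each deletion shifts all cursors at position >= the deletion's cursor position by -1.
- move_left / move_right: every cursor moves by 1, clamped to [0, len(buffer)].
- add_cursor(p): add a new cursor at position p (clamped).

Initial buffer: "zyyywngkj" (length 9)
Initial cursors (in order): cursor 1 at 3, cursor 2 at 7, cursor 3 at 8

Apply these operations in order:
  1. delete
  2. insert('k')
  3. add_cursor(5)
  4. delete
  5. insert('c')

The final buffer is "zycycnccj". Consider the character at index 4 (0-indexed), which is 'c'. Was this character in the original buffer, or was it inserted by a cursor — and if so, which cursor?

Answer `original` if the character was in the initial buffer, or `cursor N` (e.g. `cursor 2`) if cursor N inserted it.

Answer: cursor 4

Derivation:
After op 1 (delete): buffer="zyywnj" (len 6), cursors c1@2 c2@5 c3@5, authorship ......
After op 2 (insert('k')): buffer="zykywnkkj" (len 9), cursors c1@3 c2@8 c3@8, authorship ..1...23.
After op 3 (add_cursor(5)): buffer="zykywnkkj" (len 9), cursors c1@3 c4@5 c2@8 c3@8, authorship ..1...23.
After op 4 (delete): buffer="zyynj" (len 5), cursors c1@2 c4@3 c2@4 c3@4, authorship .....
After op 5 (insert('c')): buffer="zycycnccj" (len 9), cursors c1@3 c4@5 c2@8 c3@8, authorship ..1.4.23.
Authorship (.=original, N=cursor N): . . 1 . 4 . 2 3 .
Index 4: author = 4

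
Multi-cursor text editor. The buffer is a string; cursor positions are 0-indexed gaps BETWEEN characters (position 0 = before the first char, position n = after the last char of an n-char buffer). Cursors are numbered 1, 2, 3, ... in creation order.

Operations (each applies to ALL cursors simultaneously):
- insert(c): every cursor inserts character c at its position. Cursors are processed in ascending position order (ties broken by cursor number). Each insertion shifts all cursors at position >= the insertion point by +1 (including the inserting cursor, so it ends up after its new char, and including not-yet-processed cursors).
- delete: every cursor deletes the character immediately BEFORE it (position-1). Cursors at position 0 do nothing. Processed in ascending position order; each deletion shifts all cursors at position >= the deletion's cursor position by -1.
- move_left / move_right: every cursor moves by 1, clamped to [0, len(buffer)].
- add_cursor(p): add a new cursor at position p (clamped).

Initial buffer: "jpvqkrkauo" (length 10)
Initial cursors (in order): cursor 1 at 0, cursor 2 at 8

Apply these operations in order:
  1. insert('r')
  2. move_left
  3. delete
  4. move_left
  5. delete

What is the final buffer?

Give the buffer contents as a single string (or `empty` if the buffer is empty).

After op 1 (insert('r')): buffer="rjpvqkrkaruo" (len 12), cursors c1@1 c2@10, authorship 1........2..
After op 2 (move_left): buffer="rjpvqkrkaruo" (len 12), cursors c1@0 c2@9, authorship 1........2..
After op 3 (delete): buffer="rjpvqkrkruo" (len 11), cursors c1@0 c2@8, authorship 1.......2..
After op 4 (move_left): buffer="rjpvqkrkruo" (len 11), cursors c1@0 c2@7, authorship 1.......2..
After op 5 (delete): buffer="rjpvqkkruo" (len 10), cursors c1@0 c2@6, authorship 1......2..

Answer: rjpvqkkruo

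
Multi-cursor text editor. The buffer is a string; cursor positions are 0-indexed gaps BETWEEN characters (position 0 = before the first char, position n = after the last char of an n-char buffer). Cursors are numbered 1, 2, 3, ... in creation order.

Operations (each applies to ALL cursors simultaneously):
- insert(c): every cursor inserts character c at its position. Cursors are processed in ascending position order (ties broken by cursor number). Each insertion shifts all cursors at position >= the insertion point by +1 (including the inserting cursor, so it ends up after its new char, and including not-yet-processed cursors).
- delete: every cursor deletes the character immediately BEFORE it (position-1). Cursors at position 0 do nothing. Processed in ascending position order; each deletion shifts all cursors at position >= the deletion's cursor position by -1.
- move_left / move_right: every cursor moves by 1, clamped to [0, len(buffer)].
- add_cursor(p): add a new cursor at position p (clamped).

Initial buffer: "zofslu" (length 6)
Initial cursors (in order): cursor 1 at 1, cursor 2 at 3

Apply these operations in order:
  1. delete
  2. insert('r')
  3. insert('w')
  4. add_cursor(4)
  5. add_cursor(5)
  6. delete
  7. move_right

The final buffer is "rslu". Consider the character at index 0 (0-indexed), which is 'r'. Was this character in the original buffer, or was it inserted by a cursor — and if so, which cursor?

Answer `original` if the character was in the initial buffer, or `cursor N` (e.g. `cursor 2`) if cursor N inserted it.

After op 1 (delete): buffer="oslu" (len 4), cursors c1@0 c2@1, authorship ....
After op 2 (insert('r')): buffer="rorslu" (len 6), cursors c1@1 c2@3, authorship 1.2...
After op 3 (insert('w')): buffer="rworwslu" (len 8), cursors c1@2 c2@5, authorship 11.22...
After op 4 (add_cursor(4)): buffer="rworwslu" (len 8), cursors c1@2 c3@4 c2@5, authorship 11.22...
After op 5 (add_cursor(5)): buffer="rworwslu" (len 8), cursors c1@2 c3@4 c2@5 c4@5, authorship 11.22...
After op 6 (delete): buffer="rslu" (len 4), cursors c1@1 c2@1 c3@1 c4@1, authorship 1...
After op 7 (move_right): buffer="rslu" (len 4), cursors c1@2 c2@2 c3@2 c4@2, authorship 1...
Authorship (.=original, N=cursor N): 1 . . .
Index 0: author = 1

Answer: cursor 1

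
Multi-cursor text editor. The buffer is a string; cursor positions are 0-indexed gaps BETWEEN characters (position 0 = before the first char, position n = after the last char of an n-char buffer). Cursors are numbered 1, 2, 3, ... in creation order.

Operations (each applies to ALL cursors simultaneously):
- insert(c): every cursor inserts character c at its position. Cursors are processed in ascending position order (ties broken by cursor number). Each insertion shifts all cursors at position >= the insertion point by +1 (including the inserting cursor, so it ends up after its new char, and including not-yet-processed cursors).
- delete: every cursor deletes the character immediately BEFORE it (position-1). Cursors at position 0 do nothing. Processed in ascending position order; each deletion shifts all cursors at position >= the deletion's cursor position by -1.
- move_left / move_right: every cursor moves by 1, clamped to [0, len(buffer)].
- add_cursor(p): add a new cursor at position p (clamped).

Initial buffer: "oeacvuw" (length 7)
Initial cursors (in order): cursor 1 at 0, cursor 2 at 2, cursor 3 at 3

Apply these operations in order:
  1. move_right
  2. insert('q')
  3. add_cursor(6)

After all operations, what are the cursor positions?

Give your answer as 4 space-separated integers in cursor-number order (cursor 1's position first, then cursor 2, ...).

Answer: 2 5 7 6

Derivation:
After op 1 (move_right): buffer="oeacvuw" (len 7), cursors c1@1 c2@3 c3@4, authorship .......
After op 2 (insert('q')): buffer="oqeaqcqvuw" (len 10), cursors c1@2 c2@5 c3@7, authorship .1..2.3...
After op 3 (add_cursor(6)): buffer="oqeaqcqvuw" (len 10), cursors c1@2 c2@5 c4@6 c3@7, authorship .1..2.3...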